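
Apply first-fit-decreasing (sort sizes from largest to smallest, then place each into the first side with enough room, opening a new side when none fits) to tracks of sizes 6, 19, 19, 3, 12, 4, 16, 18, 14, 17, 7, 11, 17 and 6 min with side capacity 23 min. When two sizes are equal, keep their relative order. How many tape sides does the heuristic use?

8

Sorted descending: 19, 19, 18, 17, 17, 16, 14, 12, 11, 7, 6, 6, 4, 3.
  19 → side 1 (new)  [load 19/23]
  19 → side 2 (new)  [load 19/23]
  18 → side 3 (new)  [load 18/23]
  17 → side 4 (new)  [load 17/23]
  17 → side 5 (new)  [load 17/23]
  16 → side 6 (new)  [load 16/23]
  14 → side 7 (new)  [load 14/23]
  12 → side 8 (new)  [load 12/23]
  11 → side 8  [load 23/23]
  7 → side 6  [load 23/23]
  6 → side 4  [load 23/23]
  6 → side 5  [load 23/23]
  4 → side 1  [load 23/23]
  3 → side 2  [load 22/23]
8 tape sides opened.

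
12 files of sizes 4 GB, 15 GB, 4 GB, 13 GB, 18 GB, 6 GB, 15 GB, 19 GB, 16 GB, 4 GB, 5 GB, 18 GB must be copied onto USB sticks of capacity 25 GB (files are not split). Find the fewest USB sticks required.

7

Total = 19 + 18 + 18 + 16 + 15 + 15 + 13 + 6 + 5 + 4 + 4 + 4 = 137 GB.
Lower bound: ⌈137/25⌉ = 6 USB sticks.
Also, 7 files each exceed 25/2 GB, and no two of those can share a USB stick, so at least 7 USB sticks are needed.
A packing using 7 USB sticks:
  USB stick 1: 19 + 6 = 25
  USB stick 2: 18 + 5 = 23
  USB stick 3: 18 + 4 = 22
  USB stick 4: 16 + 4 + 4 = 24
  USB stick 5: 15 = 15
  USB stick 6: 15 = 15
  USB stick 7: 13 = 13
This matches the lower bound, so 7 is optimal.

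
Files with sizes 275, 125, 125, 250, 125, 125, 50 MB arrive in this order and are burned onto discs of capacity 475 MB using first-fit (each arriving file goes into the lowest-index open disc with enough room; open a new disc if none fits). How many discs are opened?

  275 → disc 1 (new)  [load 275/475]
  125 → disc 1  [load 400/475]
  125 → disc 2 (new)  [load 125/475]
  250 → disc 2  [load 375/475]
  125 → disc 3 (new)  [load 125/475]
  125 → disc 3  [load 250/475]
  50 → disc 1  [load 450/475]
3 discs opened.

3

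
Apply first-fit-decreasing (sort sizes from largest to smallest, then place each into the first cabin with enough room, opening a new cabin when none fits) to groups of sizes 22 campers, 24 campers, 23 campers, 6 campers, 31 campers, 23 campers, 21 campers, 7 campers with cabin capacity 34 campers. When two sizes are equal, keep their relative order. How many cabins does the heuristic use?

Sorted descending: 31, 24, 23, 23, 22, 21, 7, 6.
  31 → cabin 1 (new)  [load 31/34]
  24 → cabin 2 (new)  [load 24/34]
  23 → cabin 3 (new)  [load 23/34]
  23 → cabin 4 (new)  [load 23/34]
  22 → cabin 5 (new)  [load 22/34]
  21 → cabin 6 (new)  [load 21/34]
  7 → cabin 2  [load 31/34]
  6 → cabin 3  [load 29/34]
6 cabins opened.

6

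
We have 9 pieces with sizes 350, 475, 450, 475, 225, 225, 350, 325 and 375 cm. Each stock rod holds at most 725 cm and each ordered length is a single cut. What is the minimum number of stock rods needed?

5

Total = 475 + 475 + 450 + 375 + 350 + 350 + 325 + 225 + 225 = 3250 cm.
Lower bound: ⌈3250/725⌉ = 5 stock rods.
A packing using 5 stock rods:
  stock rod 1: 475 + 225 = 700
  stock rod 2: 475 + 225 = 700
  stock rod 3: 450 = 450
  stock rod 4: 375 + 350 = 725
  stock rod 5: 350 + 325 = 675
This matches the lower bound, so 5 is optimal.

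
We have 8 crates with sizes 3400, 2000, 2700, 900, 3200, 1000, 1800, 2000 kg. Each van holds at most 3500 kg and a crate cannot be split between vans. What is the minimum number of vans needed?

6

Total = 3400 + 3200 + 2700 + 2000 + 2000 + 1800 + 1000 + 900 = 17000 kg.
Lower bound: ⌈17000/3500⌉ = 5 vans.
Also, 6 crates each exceed 1750 kg, and no two of those can share a van, so at least 6 vans are needed.
A packing using 6 vans:
  van 1: 3400 = 3400
  van 2: 3200 = 3200
  van 3: 2700 = 2700
  van 4: 2000 + 1000 = 3000
  van 5: 2000 + 900 = 2900
  van 6: 1800 = 1800
This matches the lower bound, so 6 is optimal.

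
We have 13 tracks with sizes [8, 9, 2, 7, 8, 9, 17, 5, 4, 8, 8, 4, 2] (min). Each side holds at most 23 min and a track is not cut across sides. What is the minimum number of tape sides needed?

Total = 17 + 9 + 9 + 8 + 8 + 8 + 8 + 7 + 5 + 4 + 4 + 2 + 2 = 91 min.
Lower bound: ⌈91/23⌉ = 4 tape sides.
A packing using 4 tape sides:
  side 1: 17 + 4 + 2 = 23
  side 2: 9 + 9 + 5 = 23
  side 3: 8 + 8 + 7 = 23
  side 4: 8 + 8 + 4 + 2 = 22
This matches the lower bound, so 4 is optimal.

4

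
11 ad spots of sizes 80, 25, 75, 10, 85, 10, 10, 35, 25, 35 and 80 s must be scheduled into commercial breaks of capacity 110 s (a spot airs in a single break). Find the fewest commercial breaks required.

Total = 85 + 80 + 80 + 75 + 35 + 35 + 25 + 25 + 10 + 10 + 10 = 470 s.
Lower bound: ⌈470/110⌉ = 5 commercial breaks.
A packing using 5 commercial breaks:
  break 1: 85 + 25 = 110
  break 2: 80 + 25 = 105
  break 3: 80 + 10 + 10 + 10 = 110
  break 4: 75 + 35 = 110
  break 5: 35 = 35
This matches the lower bound, so 5 is optimal.

5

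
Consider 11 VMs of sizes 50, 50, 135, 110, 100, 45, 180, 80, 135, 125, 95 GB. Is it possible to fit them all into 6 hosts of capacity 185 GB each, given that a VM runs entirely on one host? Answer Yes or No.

Total = 1105 GB; ⌈1105/185⌉ = 6.
7 VMs each exceed half the capacity and cannot share a host, forcing at least 7 hosts.
At least 7 hosts are required, but only 6 are allowed.

No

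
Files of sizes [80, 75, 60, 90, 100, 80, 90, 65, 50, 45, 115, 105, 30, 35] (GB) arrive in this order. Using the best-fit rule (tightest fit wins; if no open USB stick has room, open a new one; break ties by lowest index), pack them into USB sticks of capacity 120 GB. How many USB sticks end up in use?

10

  80 → USB stick 1 (new)  [load 80/120]
  75 → USB stick 2 (new)  [load 75/120]
  60 → USB stick 3 (new)  [load 60/120]
  90 → USB stick 4 (new)  [load 90/120]
  100 → USB stick 5 (new)  [load 100/120]
  80 → USB stick 6 (new)  [load 80/120]
  90 → USB stick 7 (new)  [load 90/120]
  65 → USB stick 8 (new)  [load 65/120]
  50 → USB stick 8  [load 115/120]
  45 → USB stick 2  [load 120/120]
  115 → USB stick 9 (new)  [load 115/120]
  105 → USB stick 10 (new)  [load 105/120]
  30 → USB stick 4  [load 120/120]
  35 → USB stick 1  [load 115/120]
10 USB sticks opened.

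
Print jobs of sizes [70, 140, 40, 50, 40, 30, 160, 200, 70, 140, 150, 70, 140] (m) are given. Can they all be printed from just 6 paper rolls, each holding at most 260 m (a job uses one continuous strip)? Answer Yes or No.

Yes

A valid assignment using 6 paper rolls:
  roll 1: 200 + 50 = 250
  roll 2: 160 + 70 + 30 = 260
  roll 3: 150 + 70 + 40 = 260
  roll 4: 140 + 70 + 40 = 250
  roll 5: 140 = 140
  roll 6: 140 = 140
Every load is within 260 m, so 6 paper rolls suffice.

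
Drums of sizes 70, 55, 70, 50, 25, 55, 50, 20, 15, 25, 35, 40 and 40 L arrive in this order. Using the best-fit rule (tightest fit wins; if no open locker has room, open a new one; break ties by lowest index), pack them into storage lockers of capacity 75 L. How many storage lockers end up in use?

8

  70 → locker 1 (new)  [load 70/75]
  55 → locker 2 (new)  [load 55/75]
  70 → locker 3 (new)  [load 70/75]
  50 → locker 4 (new)  [load 50/75]
  25 → locker 4  [load 75/75]
  55 → locker 5 (new)  [load 55/75]
  50 → locker 6 (new)  [load 50/75]
  20 → locker 2  [load 75/75]
  15 → locker 5  [load 70/75]
  25 → locker 6  [load 75/75]
  35 → locker 7 (new)  [load 35/75]
  40 → locker 7  [load 75/75]
  40 → locker 8 (new)  [load 40/75]
8 storage lockers opened.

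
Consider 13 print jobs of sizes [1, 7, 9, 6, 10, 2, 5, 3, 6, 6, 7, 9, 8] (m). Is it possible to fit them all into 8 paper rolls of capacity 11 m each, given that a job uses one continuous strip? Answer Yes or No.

Total = 79 m; ⌈79/11⌉ = 8.
9 print jobs each exceed half the capacity and cannot share a roll, forcing at least 9 paper rolls.
At least 9 paper rolls are required, but only 8 are allowed.

No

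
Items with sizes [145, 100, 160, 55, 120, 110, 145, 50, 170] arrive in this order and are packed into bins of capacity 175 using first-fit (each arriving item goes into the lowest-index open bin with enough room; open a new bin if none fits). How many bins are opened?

7

  145 → bin 1 (new)  [load 145/175]
  100 → bin 2 (new)  [load 100/175]
  160 → bin 3 (new)  [load 160/175]
  55 → bin 2  [load 155/175]
  120 → bin 4 (new)  [load 120/175]
  110 → bin 5 (new)  [load 110/175]
  145 → bin 6 (new)  [load 145/175]
  50 → bin 4  [load 170/175]
  170 → bin 7 (new)  [load 170/175]
7 bins opened.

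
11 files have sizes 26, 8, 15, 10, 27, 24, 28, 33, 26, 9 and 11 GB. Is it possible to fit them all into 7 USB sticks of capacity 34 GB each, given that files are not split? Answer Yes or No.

No

Total = 217 GB; ⌈217/34⌉ = 7.
The bound of 7 does not rule out 7, but exhaustive search shows no assignment into 7 USB sticks of capacity 34 GB exists — the minimum is 8.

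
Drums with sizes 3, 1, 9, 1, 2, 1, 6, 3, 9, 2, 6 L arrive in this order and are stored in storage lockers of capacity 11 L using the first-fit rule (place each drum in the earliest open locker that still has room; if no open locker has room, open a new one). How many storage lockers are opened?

  3 → locker 1 (new)  [load 3/11]
  1 → locker 1  [load 4/11]
  9 → locker 2 (new)  [load 9/11]
  1 → locker 1  [load 5/11]
  2 → locker 1  [load 7/11]
  1 → locker 1  [load 8/11]
  6 → locker 3 (new)  [load 6/11]
  3 → locker 1  [load 11/11]
  9 → locker 4 (new)  [load 9/11]
  2 → locker 2  [load 11/11]
  6 → locker 5 (new)  [load 6/11]
5 storage lockers opened.

5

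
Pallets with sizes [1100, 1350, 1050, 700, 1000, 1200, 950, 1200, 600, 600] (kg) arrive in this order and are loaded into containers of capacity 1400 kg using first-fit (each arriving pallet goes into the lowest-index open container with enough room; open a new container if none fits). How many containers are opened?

9

  1100 → container 1 (new)  [load 1100/1400]
  1350 → container 2 (new)  [load 1350/1400]
  1050 → container 3 (new)  [load 1050/1400]
  700 → container 4 (new)  [load 700/1400]
  1000 → container 5 (new)  [load 1000/1400]
  1200 → container 6 (new)  [load 1200/1400]
  950 → container 7 (new)  [load 950/1400]
  1200 → container 8 (new)  [load 1200/1400]
  600 → container 4  [load 1300/1400]
  600 → container 9 (new)  [load 600/1400]
9 containers opened.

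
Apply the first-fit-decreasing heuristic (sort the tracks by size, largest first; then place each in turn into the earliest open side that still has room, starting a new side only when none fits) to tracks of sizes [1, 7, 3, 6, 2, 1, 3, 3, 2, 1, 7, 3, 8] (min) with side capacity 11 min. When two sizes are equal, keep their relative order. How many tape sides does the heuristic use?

5

Sorted descending: 8, 7, 7, 6, 3, 3, 3, 3, 2, 2, 1, 1, 1.
  8 → side 1 (new)  [load 8/11]
  7 → side 2 (new)  [load 7/11]
  7 → side 3 (new)  [load 7/11]
  6 → side 4 (new)  [load 6/11]
  3 → side 1  [load 11/11]
  3 → side 2  [load 10/11]
  3 → side 3  [load 10/11]
  3 → side 4  [load 9/11]
  2 → side 4  [load 11/11]
  2 → side 5 (new)  [load 2/11]
  1 → side 2  [load 11/11]
  1 → side 3  [load 11/11]
  1 → side 5  [load 3/11]
5 tape sides opened.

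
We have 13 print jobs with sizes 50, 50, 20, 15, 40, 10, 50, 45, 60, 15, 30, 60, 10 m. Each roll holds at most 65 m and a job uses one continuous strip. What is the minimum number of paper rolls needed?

Total = 60 + 60 + 50 + 50 + 50 + 45 + 40 + 30 + 20 + 15 + 15 + 10 + 10 = 455 m.
Lower bound: ⌈455/65⌉ = 7 paper rolls.
A packing using 8 paper rolls:
  roll 1: 60 = 60
  roll 2: 60 = 60
  roll 3: 50 + 15 = 65
  roll 4: 50 + 15 = 65
  roll 5: 50 + 10 = 60
  roll 6: 45 + 20 = 65
  roll 7: 40 + 10 = 50
  roll 8: 30 = 30
No arrangement into 7 paper rolls stays within capacity, so 8 is optimal.

8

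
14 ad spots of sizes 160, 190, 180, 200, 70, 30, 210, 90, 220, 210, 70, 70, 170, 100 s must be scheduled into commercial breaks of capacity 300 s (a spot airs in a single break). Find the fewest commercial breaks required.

Total = 220 + 210 + 210 + 200 + 190 + 180 + 170 + 160 + 100 + 90 + 70 + 70 + 70 + 30 = 1970 s.
Lower bound: ⌈1970/300⌉ = 7 commercial breaks.
Also, 8 ad spots each exceed 150 s, and no two of those can share a break, so at least 8 commercial breaks are needed.
A packing using 8 commercial breaks:
  break 1: 220 + 70 = 290
  break 2: 210 + 90 = 300
  break 3: 210 + 70 = 280
  break 4: 200 + 100 = 300
  break 5: 190 + 70 + 30 = 290
  break 6: 180 = 180
  break 7: 170 = 170
  break 8: 160 = 160
This matches the lower bound, so 8 is optimal.

8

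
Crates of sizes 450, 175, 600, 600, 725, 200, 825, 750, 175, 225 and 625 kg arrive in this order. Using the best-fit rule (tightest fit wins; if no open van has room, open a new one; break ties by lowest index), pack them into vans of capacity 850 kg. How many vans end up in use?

  450 → van 1 (new)  [load 450/850]
  175 → van 1  [load 625/850]
  600 → van 2 (new)  [load 600/850]
  600 → van 3 (new)  [load 600/850]
  725 → van 4 (new)  [load 725/850]
  200 → van 1  [load 825/850]
  825 → van 5 (new)  [load 825/850]
  750 → van 6 (new)  [load 750/850]
  175 → van 2  [load 775/850]
  225 → van 3  [load 825/850]
  625 → van 7 (new)  [load 625/850]
7 vans opened.

7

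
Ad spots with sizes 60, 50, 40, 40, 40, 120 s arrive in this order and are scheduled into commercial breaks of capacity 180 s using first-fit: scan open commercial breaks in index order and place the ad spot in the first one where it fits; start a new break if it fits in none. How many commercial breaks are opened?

3

  60 → break 1 (new)  [load 60/180]
  50 → break 1  [load 110/180]
  40 → break 1  [load 150/180]
  40 → break 2 (new)  [load 40/180]
  40 → break 2  [load 80/180]
  120 → break 3 (new)  [load 120/180]
3 commercial breaks opened.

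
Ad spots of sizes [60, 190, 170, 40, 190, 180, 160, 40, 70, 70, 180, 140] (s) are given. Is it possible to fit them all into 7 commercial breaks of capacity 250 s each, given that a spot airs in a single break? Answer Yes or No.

A valid assignment using 7 commercial breaks:
  break 1: 190 + 60 = 250
  break 2: 190 + 40 = 230
  break 3: 180 + 70 = 250
  break 4: 180 + 70 = 250
  break 5: 170 + 40 = 210
  break 6: 160 = 160
  break 7: 140 = 140
Every load is within 250 s, so 7 commercial breaks suffice.

Yes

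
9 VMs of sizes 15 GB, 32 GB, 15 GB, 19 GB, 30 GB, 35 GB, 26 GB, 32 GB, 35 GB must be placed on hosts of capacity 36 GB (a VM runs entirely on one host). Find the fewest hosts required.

Total = 35 + 35 + 32 + 32 + 30 + 26 + 19 + 15 + 15 = 239 GB.
Lower bound: ⌈239/36⌉ = 7 hosts.
A packing using 8 hosts:
  host 1: 35 = 35
  host 2: 35 = 35
  host 3: 32 = 32
  host 4: 32 = 32
  host 5: 30 = 30
  host 6: 26 = 26
  host 7: 19 + 15 = 34
  host 8: 15 = 15
No arrangement into 7 hosts stays within capacity, so 8 is optimal.

8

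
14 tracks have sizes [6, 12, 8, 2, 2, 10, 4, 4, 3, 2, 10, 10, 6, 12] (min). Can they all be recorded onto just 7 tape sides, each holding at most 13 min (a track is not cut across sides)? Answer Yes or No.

No

Total = 91 min; ⌈91/13⌉ = 7.
The bound of 7 does not rule out 7, but exhaustive search shows no assignment into 7 tape sides of capacity 13 min exists — the minimum is 8.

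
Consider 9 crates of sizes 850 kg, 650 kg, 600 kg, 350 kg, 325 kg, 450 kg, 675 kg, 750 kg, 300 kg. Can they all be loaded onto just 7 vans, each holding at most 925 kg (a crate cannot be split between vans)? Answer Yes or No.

Yes

A valid assignment using 7 vans:
  van 1: 850 = 850
  van 2: 750 = 750
  van 3: 675 = 675
  van 4: 650 = 650
  van 5: 600 + 325 = 925
  van 6: 450 + 350 = 800
  van 7: 300 = 300
Every load is within 925 kg, so 7 vans suffice.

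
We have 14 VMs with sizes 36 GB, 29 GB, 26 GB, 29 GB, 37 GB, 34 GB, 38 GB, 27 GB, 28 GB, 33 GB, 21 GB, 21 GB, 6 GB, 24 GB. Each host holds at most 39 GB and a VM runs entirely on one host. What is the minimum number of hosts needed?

Total = 38 + 37 + 36 + 34 + 33 + 29 + 29 + 28 + 27 + 26 + 24 + 21 + 21 + 6 = 389 GB.
Lower bound: ⌈389/39⌉ = 10 hosts.
Also, 13 VMs each exceed 39/2 GB, and no two of those can share a host, so at least 13 hosts are needed.
A packing using 13 hosts:
  host 1: 38 = 38
  host 2: 37 = 37
  host 3: 36 = 36
  host 4: 34 = 34
  host 5: 33 + 6 = 39
  host 6: 29 = 29
  host 7: 29 = 29
  host 8: 28 = 28
  host 9: 27 = 27
  host 10: 26 = 26
  host 11: 24 = 24
  host 12: 21 = 21
  host 13: 21 = 21
This matches the lower bound, so 13 is optimal.

13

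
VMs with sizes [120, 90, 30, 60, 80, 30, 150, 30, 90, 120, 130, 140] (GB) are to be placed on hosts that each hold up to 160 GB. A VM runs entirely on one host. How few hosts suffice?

Total = 150 + 140 + 130 + 120 + 120 + 90 + 90 + 80 + 60 + 30 + 30 + 30 = 1070 GB.
Lower bound: ⌈1070/160⌉ = 7 hosts.
A packing using 8 hosts:
  host 1: 150 = 150
  host 2: 140 = 140
  host 3: 130 + 30 = 160
  host 4: 120 + 30 = 150
  host 5: 120 + 30 = 150
  host 6: 90 + 60 = 150
  host 7: 90 = 90
  host 8: 80 = 80
No arrangement into 7 hosts stays within capacity, so 8 is optimal.

8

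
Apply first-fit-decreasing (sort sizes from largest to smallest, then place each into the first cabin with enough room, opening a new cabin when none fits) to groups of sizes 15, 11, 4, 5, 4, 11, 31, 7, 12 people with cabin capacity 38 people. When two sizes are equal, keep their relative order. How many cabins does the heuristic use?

Sorted descending: 31, 15, 12, 11, 11, 7, 5, 4, 4.
  31 → cabin 1 (new)  [load 31/38]
  15 → cabin 2 (new)  [load 15/38]
  12 → cabin 2  [load 27/38]
  11 → cabin 2  [load 38/38]
  11 → cabin 3 (new)  [load 11/38]
  7 → cabin 1  [load 38/38]
  5 → cabin 3  [load 16/38]
  4 → cabin 3  [load 20/38]
  4 → cabin 3  [load 24/38]
3 cabins opened.

3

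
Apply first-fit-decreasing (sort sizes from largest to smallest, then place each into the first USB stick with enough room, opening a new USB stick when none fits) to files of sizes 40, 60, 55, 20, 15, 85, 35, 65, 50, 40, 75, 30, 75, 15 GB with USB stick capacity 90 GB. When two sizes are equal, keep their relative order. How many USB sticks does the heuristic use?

Sorted descending: 85, 75, 75, 65, 60, 55, 50, 40, 40, 35, 30, 20, 15, 15.
  85 → USB stick 1 (new)  [load 85/90]
  75 → USB stick 2 (new)  [load 75/90]
  75 → USB stick 3 (new)  [load 75/90]
  65 → USB stick 4 (new)  [load 65/90]
  60 → USB stick 5 (new)  [load 60/90]
  55 → USB stick 6 (new)  [load 55/90]
  50 → USB stick 7 (new)  [load 50/90]
  40 → USB stick 7  [load 90/90]
  40 → USB stick 8 (new)  [load 40/90]
  35 → USB stick 6  [load 90/90]
  30 → USB stick 5  [load 90/90]
  20 → USB stick 4  [load 85/90]
  15 → USB stick 2  [load 90/90]
  15 → USB stick 3  [load 90/90]
8 USB sticks opened.

8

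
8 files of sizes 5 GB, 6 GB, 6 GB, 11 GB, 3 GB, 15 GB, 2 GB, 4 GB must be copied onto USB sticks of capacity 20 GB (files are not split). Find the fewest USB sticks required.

Total = 15 + 11 + 6 + 6 + 5 + 4 + 3 + 2 = 52 GB.
Lower bound: ⌈52/20⌉ = 3 USB sticks.
A packing using 3 USB sticks:
  USB stick 1: 15 + 5 = 20
  USB stick 2: 11 + 6 + 3 = 20
  USB stick 3: 6 + 4 + 2 = 12
This matches the lower bound, so 3 is optimal.

3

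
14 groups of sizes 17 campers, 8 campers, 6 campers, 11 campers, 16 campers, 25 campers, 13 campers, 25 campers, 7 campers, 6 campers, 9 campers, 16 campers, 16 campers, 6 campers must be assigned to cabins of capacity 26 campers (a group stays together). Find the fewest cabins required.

Total = 25 + 25 + 17 + 16 + 16 + 16 + 13 + 11 + 9 + 8 + 7 + 6 + 6 + 6 = 181 campers.
Lower bound: ⌈181/26⌉ = 7 cabins.
A packing using 8 cabins:
  cabin 1: 25 = 25
  cabin 2: 25 = 25
  cabin 3: 17 + 9 = 26
  cabin 4: 16 + 8 = 24
  cabin 5: 16 + 7 = 23
  cabin 6: 16 + 6 = 22
  cabin 7: 13 + 11 = 24
  cabin 8: 6 + 6 = 12
No arrangement into 7 cabins stays within capacity, so 8 is optimal.

8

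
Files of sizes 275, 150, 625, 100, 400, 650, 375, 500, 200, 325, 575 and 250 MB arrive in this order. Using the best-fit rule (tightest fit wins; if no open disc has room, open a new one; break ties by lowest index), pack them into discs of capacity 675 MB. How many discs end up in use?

  275 → disc 1 (new)  [load 275/675]
  150 → disc 1  [load 425/675]
  625 → disc 2 (new)  [load 625/675]
  100 → disc 1  [load 525/675]
  400 → disc 3 (new)  [load 400/675]
  650 → disc 4 (new)  [load 650/675]
  375 → disc 5 (new)  [load 375/675]
  500 → disc 6 (new)  [load 500/675]
  200 → disc 3  [load 600/675]
  325 → disc 7 (new)  [load 325/675]
  575 → disc 8 (new)  [load 575/675]
  250 → disc 5  [load 625/675]
8 discs opened.

8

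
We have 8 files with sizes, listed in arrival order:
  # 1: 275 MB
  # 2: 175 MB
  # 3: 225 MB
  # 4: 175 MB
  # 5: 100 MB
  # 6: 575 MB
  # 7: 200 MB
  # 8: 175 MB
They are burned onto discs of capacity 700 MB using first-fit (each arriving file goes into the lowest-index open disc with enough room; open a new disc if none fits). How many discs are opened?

  275 → disc 1 (new)  [load 275/700]
  175 → disc 1  [load 450/700]
  225 → disc 1  [load 675/700]
  175 → disc 2 (new)  [load 175/700]
  100 → disc 2  [load 275/700]
  575 → disc 3 (new)  [load 575/700]
  200 → disc 2  [load 475/700]
  175 → disc 2  [load 650/700]
3 discs opened.

3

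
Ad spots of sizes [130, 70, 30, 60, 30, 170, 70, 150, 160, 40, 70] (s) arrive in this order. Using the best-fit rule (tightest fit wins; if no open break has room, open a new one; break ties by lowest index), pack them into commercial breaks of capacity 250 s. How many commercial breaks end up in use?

  130 → break 1 (new)  [load 130/250]
  70 → break 1  [load 200/250]
  30 → break 1  [load 230/250]
  60 → break 2 (new)  [load 60/250]
  30 → break 2  [load 90/250]
  170 → break 3 (new)  [load 170/250]
  70 → break 3  [load 240/250]
  150 → break 2  [load 240/250]
  160 → break 4 (new)  [load 160/250]
  40 → break 4  [load 200/250]
  70 → break 5 (new)  [load 70/250]
5 commercial breaks opened.

5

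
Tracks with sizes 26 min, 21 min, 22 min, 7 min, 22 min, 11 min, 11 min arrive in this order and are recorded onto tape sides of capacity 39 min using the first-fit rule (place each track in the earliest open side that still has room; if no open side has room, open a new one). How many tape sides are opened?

  26 → side 1 (new)  [load 26/39]
  21 → side 2 (new)  [load 21/39]
  22 → side 3 (new)  [load 22/39]
  7 → side 1  [load 33/39]
  22 → side 4 (new)  [load 22/39]
  11 → side 2  [load 32/39]
  11 → side 3  [load 33/39]
4 tape sides opened.

4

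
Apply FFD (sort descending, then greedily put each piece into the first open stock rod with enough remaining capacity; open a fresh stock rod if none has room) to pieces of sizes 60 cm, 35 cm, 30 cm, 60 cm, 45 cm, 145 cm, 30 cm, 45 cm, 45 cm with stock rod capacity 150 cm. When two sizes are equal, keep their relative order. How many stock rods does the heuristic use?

Sorted descending: 145, 60, 60, 45, 45, 45, 35, 30, 30.
  145 → stock rod 1 (new)  [load 145/150]
  60 → stock rod 2 (new)  [load 60/150]
  60 → stock rod 2  [load 120/150]
  45 → stock rod 3 (new)  [load 45/150]
  45 → stock rod 3  [load 90/150]
  45 → stock rod 3  [load 135/150]
  35 → stock rod 4 (new)  [load 35/150]
  30 → stock rod 2  [load 150/150]
  30 → stock rod 4  [load 65/150]
4 stock rods opened.

4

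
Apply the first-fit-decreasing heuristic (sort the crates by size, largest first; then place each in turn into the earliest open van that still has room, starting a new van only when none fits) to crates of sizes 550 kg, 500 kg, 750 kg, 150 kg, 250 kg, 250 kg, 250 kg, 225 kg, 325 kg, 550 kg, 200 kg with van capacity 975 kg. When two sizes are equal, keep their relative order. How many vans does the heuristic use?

5

Sorted descending: 750, 550, 550, 500, 325, 250, 250, 250, 225, 200, 150.
  750 → van 1 (new)  [load 750/975]
  550 → van 2 (new)  [load 550/975]
  550 → van 3 (new)  [load 550/975]
  500 → van 4 (new)  [load 500/975]
  325 → van 2  [load 875/975]
  250 → van 3  [load 800/975]
  250 → van 4  [load 750/975]
  250 → van 5 (new)  [load 250/975]
  225 → van 1  [load 975/975]
  200 → van 4  [load 950/975]
  150 → van 3  [load 950/975]
5 vans opened.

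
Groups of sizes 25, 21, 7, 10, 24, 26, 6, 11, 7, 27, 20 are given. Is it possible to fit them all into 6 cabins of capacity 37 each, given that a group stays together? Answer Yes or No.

A valid assignment using 6 cabins:
  cabin 1: 27 + 10 = 37
  cabin 2: 26 + 11 = 37
  cabin 3: 25 + 7 = 32
  cabin 4: 24 + 7 + 6 = 37
  cabin 5: 21 = 21
  cabin 6: 20 = 20
Every load is within 37, so 6 cabins suffice.

Yes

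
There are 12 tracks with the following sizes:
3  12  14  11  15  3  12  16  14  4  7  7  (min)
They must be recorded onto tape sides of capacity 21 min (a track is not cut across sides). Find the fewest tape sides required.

7

Total = 16 + 15 + 14 + 14 + 12 + 12 + 11 + 7 + 7 + 4 + 3 + 3 = 118 min.
Lower bound: ⌈118/21⌉ = 6 tape sides.
Also, 7 tracks each exceed 21/2 min, and no two of those can share a side, so at least 7 tape sides are needed.
A packing using 7 tape sides:
  side 1: 16 + 4 = 20
  side 2: 15 + 3 + 3 = 21
  side 3: 14 + 7 = 21
  side 4: 14 + 7 = 21
  side 5: 12 = 12
  side 6: 12 = 12
  side 7: 11 = 11
This matches the lower bound, so 7 is optimal.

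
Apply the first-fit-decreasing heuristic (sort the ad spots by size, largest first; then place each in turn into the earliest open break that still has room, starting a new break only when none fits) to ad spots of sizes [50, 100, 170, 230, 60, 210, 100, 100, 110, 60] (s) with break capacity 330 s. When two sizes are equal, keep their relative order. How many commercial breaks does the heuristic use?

4

Sorted descending: 230, 210, 170, 110, 100, 100, 100, 60, 60, 50.
  230 → break 1 (new)  [load 230/330]
  210 → break 2 (new)  [load 210/330]
  170 → break 3 (new)  [load 170/330]
  110 → break 2  [load 320/330]
  100 → break 1  [load 330/330]
  100 → break 3  [load 270/330]
  100 → break 4 (new)  [load 100/330]
  60 → break 3  [load 330/330]
  60 → break 4  [load 160/330]
  50 → break 4  [load 210/330]
4 commercial breaks opened.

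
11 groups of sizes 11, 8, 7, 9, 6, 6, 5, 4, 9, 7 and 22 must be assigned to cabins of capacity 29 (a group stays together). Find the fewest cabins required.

4

Total = 22 + 11 + 9 + 9 + 8 + 7 + 7 + 6 + 6 + 5 + 4 = 94.
Lower bound: ⌈94/29⌉ = 4 cabins.
A packing using 4 cabins:
  cabin 1: 22 + 7 = 29
  cabin 2: 11 + 9 + 9 = 29
  cabin 3: 8 + 7 + 6 + 6 = 27
  cabin 4: 5 + 4 = 9
This matches the lower bound, so 4 is optimal.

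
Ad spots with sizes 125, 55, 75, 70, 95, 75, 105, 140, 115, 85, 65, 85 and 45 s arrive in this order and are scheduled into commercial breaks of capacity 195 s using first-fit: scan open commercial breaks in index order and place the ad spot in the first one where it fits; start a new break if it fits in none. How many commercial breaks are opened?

  125 → break 1 (new)  [load 125/195]
  55 → break 1  [load 180/195]
  75 → break 2 (new)  [load 75/195]
  70 → break 2  [load 145/195]
  95 → break 3 (new)  [load 95/195]
  75 → break 3  [load 170/195]
  105 → break 4 (new)  [load 105/195]
  140 → break 5 (new)  [load 140/195]
  115 → break 6 (new)  [load 115/195]
  85 → break 4  [load 190/195]
  65 → break 6  [load 180/195]
  85 → break 7 (new)  [load 85/195]
  45 → break 2  [load 190/195]
7 commercial breaks opened.

7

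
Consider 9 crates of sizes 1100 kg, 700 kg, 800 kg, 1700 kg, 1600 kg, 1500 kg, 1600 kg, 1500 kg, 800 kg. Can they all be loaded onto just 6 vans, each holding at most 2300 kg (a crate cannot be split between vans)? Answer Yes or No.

A valid assignment using 6 vans:
  van 1: 1700 = 1700
  van 2: 1600 + 700 = 2300
  van 3: 1600 = 1600
  van 4: 1500 + 800 = 2300
  van 5: 1500 + 800 = 2300
  van 6: 1100 = 1100
Every load is within 2300 kg, so 6 vans suffice.

Yes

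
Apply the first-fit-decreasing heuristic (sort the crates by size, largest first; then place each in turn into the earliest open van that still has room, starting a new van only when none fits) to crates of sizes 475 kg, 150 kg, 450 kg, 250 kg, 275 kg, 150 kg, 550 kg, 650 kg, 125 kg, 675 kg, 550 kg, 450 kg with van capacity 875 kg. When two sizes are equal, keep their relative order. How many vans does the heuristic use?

7

Sorted descending: 675, 650, 550, 550, 475, 450, 450, 275, 250, 150, 150, 125.
  675 → van 1 (new)  [load 675/875]
  650 → van 2 (new)  [load 650/875]
  550 → van 3 (new)  [load 550/875]
  550 → van 4 (new)  [load 550/875]
  475 → van 5 (new)  [load 475/875]
  450 → van 6 (new)  [load 450/875]
  450 → van 7 (new)  [load 450/875]
  275 → van 3  [load 825/875]
  250 → van 4  [load 800/875]
  150 → van 1  [load 825/875]
  150 → van 2  [load 800/875]
  125 → van 5  [load 600/875]
7 vans opened.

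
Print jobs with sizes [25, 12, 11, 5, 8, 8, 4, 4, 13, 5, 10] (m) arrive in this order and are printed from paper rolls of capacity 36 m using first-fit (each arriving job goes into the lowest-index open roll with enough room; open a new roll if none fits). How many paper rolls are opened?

  25 → roll 1 (new)  [load 25/36]
  12 → roll 2 (new)  [load 12/36]
  11 → roll 1  [load 36/36]
  5 → roll 2  [load 17/36]
  8 → roll 2  [load 25/36]
  8 → roll 2  [load 33/36]
  4 → roll 3 (new)  [load 4/36]
  4 → roll 3  [load 8/36]
  13 → roll 3  [load 21/36]
  5 → roll 3  [load 26/36]
  10 → roll 3  [load 36/36]
3 paper rolls opened.

3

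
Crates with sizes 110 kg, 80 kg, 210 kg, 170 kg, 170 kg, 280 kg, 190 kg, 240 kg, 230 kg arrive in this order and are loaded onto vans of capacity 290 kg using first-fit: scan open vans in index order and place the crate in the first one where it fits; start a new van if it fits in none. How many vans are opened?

  110 → van 1 (new)  [load 110/290]
  80 → van 1  [load 190/290]
  210 → van 2 (new)  [load 210/290]
  170 → van 3 (new)  [load 170/290]
  170 → van 4 (new)  [load 170/290]
  280 → van 5 (new)  [load 280/290]
  190 → van 6 (new)  [load 190/290]
  240 → van 7 (new)  [load 240/290]
  230 → van 8 (new)  [load 230/290]
8 vans opened.

8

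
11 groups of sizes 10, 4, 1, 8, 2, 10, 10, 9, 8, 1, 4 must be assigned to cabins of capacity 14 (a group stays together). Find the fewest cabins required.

Total = 10 + 10 + 10 + 9 + 8 + 8 + 4 + 4 + 2 + 1 + 1 = 67.
Lower bound: ⌈67/14⌉ = 5 cabins.
Also, 6 groups each exceed 7, and no two of those can share a cabin, so at least 6 cabins are needed.
A packing using 6 cabins:
  cabin 1: 10 + 4 = 14
  cabin 2: 10 + 4 = 14
  cabin 3: 10 + 2 + 1 + 1 = 14
  cabin 4: 9 = 9
  cabin 5: 8 = 8
  cabin 6: 8 = 8
This matches the lower bound, so 6 is optimal.

6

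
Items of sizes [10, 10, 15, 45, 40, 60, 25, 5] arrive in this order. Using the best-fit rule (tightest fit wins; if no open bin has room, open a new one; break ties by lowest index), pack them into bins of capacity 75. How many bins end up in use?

3

  10 → bin 1 (new)  [load 10/75]
  10 → bin 1  [load 20/75]
  15 → bin 1  [load 35/75]
  45 → bin 2 (new)  [load 45/75]
  40 → bin 1  [load 75/75]
  60 → bin 3 (new)  [load 60/75]
  25 → bin 2  [load 70/75]
  5 → bin 2  [load 75/75]
3 bins opened.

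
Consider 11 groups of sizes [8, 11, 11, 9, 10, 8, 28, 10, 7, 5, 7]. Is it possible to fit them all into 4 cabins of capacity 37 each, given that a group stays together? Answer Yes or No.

A valid assignment using 4 cabins:
  cabin 1: 28 + 9 = 37
  cabin 2: 11 + 11 + 10 + 5 = 37
  cabin 3: 10 + 8 + 8 + 7 = 33
  cabin 4: 7 = 7
Every load is within 37, so 4 cabins suffice.

Yes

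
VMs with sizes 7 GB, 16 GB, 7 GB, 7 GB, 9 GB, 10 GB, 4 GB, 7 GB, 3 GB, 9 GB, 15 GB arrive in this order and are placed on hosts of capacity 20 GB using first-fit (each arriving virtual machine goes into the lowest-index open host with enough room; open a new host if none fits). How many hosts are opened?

6

  7 → host 1 (new)  [load 7/20]
  16 → host 2 (new)  [load 16/20]
  7 → host 1  [load 14/20]
  7 → host 3 (new)  [load 7/20]
  9 → host 3  [load 16/20]
  10 → host 4 (new)  [load 10/20]
  4 → host 1  [load 18/20]
  7 → host 4  [load 17/20]
  3 → host 2  [load 19/20]
  9 → host 5 (new)  [load 9/20]
  15 → host 6 (new)  [load 15/20]
6 hosts opened.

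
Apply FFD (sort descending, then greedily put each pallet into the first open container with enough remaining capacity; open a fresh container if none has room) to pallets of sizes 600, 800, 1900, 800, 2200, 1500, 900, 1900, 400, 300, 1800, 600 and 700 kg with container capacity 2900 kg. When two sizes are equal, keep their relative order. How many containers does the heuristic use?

6

Sorted descending: 2200, 1900, 1900, 1800, 1500, 900, 800, 800, 700, 600, 600, 400, 300.
  2200 → container 1 (new)  [load 2200/2900]
  1900 → container 2 (new)  [load 1900/2900]
  1900 → container 3 (new)  [load 1900/2900]
  1800 → container 4 (new)  [load 1800/2900]
  1500 → container 5 (new)  [load 1500/2900]
  900 → container 2  [load 2800/2900]
  800 → container 3  [load 2700/2900]
  800 → container 4  [load 2600/2900]
  700 → container 1  [load 2900/2900]
  600 → container 5  [load 2100/2900]
  600 → container 5  [load 2700/2900]
  400 → container 6 (new)  [load 400/2900]
  300 → container 4  [load 2900/2900]
6 containers opened.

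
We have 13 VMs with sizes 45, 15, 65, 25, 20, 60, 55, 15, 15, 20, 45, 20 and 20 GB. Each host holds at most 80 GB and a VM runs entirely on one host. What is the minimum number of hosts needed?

6

Total = 65 + 60 + 55 + 45 + 45 + 25 + 20 + 20 + 20 + 20 + 15 + 15 + 15 = 420 GB.
Lower bound: ⌈420/80⌉ = 6 hosts.
A packing using 6 hosts:
  host 1: 65 + 15 = 80
  host 2: 60 + 20 = 80
  host 3: 55 + 25 = 80
  host 4: 45 + 20 + 15 = 80
  host 5: 45 + 20 + 15 = 80
  host 6: 20 = 20
This matches the lower bound, so 6 is optimal.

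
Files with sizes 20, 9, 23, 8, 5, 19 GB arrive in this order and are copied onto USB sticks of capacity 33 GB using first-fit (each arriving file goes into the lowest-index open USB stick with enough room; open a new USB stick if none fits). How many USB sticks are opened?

3

  20 → USB stick 1 (new)  [load 20/33]
  9 → USB stick 1  [load 29/33]
  23 → USB stick 2 (new)  [load 23/33]
  8 → USB stick 2  [load 31/33]
  5 → USB stick 3 (new)  [load 5/33]
  19 → USB stick 3  [load 24/33]
3 USB sticks opened.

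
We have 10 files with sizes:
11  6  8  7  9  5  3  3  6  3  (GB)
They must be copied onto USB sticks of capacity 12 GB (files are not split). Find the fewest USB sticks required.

6

Total = 11 + 9 + 8 + 7 + 6 + 6 + 5 + 3 + 3 + 3 = 61 GB.
Lower bound: ⌈61/12⌉ = 6 USB sticks.
A packing using 6 USB sticks:
  USB stick 1: 11 = 11
  USB stick 2: 9 + 3 = 12
  USB stick 3: 8 + 3 = 11
  USB stick 4: 7 + 5 = 12
  USB stick 5: 6 + 6 = 12
  USB stick 6: 3 = 3
This matches the lower bound, so 6 is optimal.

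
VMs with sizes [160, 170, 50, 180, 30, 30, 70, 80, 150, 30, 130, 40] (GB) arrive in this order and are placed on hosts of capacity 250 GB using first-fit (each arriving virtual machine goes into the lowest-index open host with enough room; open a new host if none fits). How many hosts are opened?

5

  160 → host 1 (new)  [load 160/250]
  170 → host 2 (new)  [load 170/250]
  50 → host 1  [load 210/250]
  180 → host 3 (new)  [load 180/250]
  30 → host 1  [load 240/250]
  30 → host 2  [load 200/250]
  70 → host 3  [load 250/250]
  80 → host 4 (new)  [load 80/250]
  150 → host 4  [load 230/250]
  30 → host 2  [load 230/250]
  130 → host 5 (new)  [load 130/250]
  40 → host 5  [load 170/250]
5 hosts opened.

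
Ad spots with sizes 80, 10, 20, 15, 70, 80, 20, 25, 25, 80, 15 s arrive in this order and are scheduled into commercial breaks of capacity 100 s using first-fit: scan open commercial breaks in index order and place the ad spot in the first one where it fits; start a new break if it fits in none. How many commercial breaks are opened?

5

  80 → break 1 (new)  [load 80/100]
  10 → break 1  [load 90/100]
  20 → break 2 (new)  [load 20/100]
  15 → break 2  [load 35/100]
  70 → break 3 (new)  [load 70/100]
  80 → break 4 (new)  [load 80/100]
  20 → break 2  [load 55/100]
  25 → break 2  [load 80/100]
  25 → break 3  [load 95/100]
  80 → break 5 (new)  [load 80/100]
  15 → break 2  [load 95/100]
5 commercial breaks opened.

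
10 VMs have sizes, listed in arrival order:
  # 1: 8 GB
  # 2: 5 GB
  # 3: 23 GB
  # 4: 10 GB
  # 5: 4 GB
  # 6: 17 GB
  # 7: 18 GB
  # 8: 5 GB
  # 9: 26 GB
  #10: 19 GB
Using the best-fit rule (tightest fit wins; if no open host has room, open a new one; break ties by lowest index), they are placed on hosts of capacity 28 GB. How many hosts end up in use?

6

  8 → host 1 (new)  [load 8/28]
  5 → host 1  [load 13/28]
  23 → host 2 (new)  [load 23/28]
  10 → host 1  [load 23/28]
  4 → host 1  [load 27/28]
  17 → host 3 (new)  [load 17/28]
  18 → host 4 (new)  [load 18/28]
  5 → host 2  [load 28/28]
  26 → host 5 (new)  [load 26/28]
  19 → host 6 (new)  [load 19/28]
6 hosts opened.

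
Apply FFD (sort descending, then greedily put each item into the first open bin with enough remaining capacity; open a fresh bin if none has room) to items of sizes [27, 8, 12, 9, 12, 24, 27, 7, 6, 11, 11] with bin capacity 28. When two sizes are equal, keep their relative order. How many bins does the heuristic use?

Sorted descending: 27, 27, 24, 12, 12, 11, 11, 9, 8, 7, 6.
  27 → bin 1 (new)  [load 27/28]
  27 → bin 2 (new)  [load 27/28]
  24 → bin 3 (new)  [load 24/28]
  12 → bin 4 (new)  [load 12/28]
  12 → bin 4  [load 24/28]
  11 → bin 5 (new)  [load 11/28]
  11 → bin 5  [load 22/28]
  9 → bin 6 (new)  [load 9/28]
  8 → bin 6  [load 17/28]
  7 → bin 6  [load 24/28]
  6 → bin 5  [load 28/28]
6 bins opened.

6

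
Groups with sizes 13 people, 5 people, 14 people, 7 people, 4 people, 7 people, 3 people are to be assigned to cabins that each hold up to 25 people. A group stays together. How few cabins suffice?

Total = 14 + 13 + 7 + 7 + 5 + 4 + 3 = 53 people.
Lower bound: ⌈53/25⌉ = 3 cabins.
A packing using 3 cabins:
  cabin 1: 14 + 7 + 4 = 25
  cabin 2: 13 + 7 + 5 = 25
  cabin 3: 3 = 3
This matches the lower bound, so 3 is optimal.

3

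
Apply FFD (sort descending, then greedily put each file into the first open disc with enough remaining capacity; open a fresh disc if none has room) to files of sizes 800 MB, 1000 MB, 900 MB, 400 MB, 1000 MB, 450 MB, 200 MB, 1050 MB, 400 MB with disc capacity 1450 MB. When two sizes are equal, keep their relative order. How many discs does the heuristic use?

Sorted descending: 1050, 1000, 1000, 900, 800, 450, 400, 400, 200.
  1050 → disc 1 (new)  [load 1050/1450]
  1000 → disc 2 (new)  [load 1000/1450]
  1000 → disc 3 (new)  [load 1000/1450]
  900 → disc 4 (new)  [load 900/1450]
  800 → disc 5 (new)  [load 800/1450]
  450 → disc 2  [load 1450/1450]
  400 → disc 1  [load 1450/1450]
  400 → disc 3  [load 1400/1450]
  200 → disc 4  [load 1100/1450]
5 discs opened.

5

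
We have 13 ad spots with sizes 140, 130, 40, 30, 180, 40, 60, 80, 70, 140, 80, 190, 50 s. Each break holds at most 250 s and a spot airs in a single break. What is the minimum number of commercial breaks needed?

5

Total = 190 + 180 + 140 + 140 + 130 + 80 + 80 + 70 + 60 + 50 + 40 + 40 + 30 = 1230 s.
Lower bound: ⌈1230/250⌉ = 5 commercial breaks.
A packing using 5 commercial breaks:
  break 1: 190 + 60 = 250
  break 2: 180 + 70 = 250
  break 3: 140 + 80 + 30 = 250
  break 4: 140 + 50 + 40 = 230
  break 5: 130 + 80 + 40 = 250
This matches the lower bound, so 5 is optimal.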